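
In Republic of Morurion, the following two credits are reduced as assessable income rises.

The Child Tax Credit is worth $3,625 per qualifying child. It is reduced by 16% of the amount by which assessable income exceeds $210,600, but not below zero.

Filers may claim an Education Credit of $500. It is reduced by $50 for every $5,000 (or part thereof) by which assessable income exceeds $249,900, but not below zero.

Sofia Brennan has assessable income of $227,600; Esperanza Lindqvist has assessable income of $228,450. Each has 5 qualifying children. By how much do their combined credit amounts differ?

$136

Sofia ($227,600): Child Tax Credit: base = 5 × $3,625 = $18,125. 16% of the $17,000 excess over $210,600 is $2,720; credit = $18,125 − $2,720 = $15,405. Education Credit: $227,600 is at or below the $249,900 threshold, so the full $500 applies. total $15,405 + $500 = $15,905
Esperanza ($228,450): Child Tax Credit: base = 5 × $3,625 = $18,125. 16% of the $17,850 excess over $210,600 is $2,856; credit = $18,125 − $2,856 = $15,269. Education Credit: $228,450 is at or below the $249,900 threshold, so the full $500 applies. total $15,269 + $500 = $15,769
Difference: |$15,905 − $15,769| = $136.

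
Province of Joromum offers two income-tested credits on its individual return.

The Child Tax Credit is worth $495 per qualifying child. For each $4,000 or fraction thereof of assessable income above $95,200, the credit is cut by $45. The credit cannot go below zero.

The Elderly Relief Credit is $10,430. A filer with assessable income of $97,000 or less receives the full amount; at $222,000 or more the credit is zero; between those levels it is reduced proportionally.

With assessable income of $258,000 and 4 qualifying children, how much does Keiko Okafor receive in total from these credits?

$135

Child Tax Credit: base = 4 × $495 = $1,980. income exceeds $95,200 by $162,800, which is 41 full-or-partial $4,000 increments; reduction = 41 × $45 = $1,845, leaving $135.
Elderly Relief Credit: $258,000 is at or above $222,000, so the credit is $0.
Total: $135 + $0 = $135.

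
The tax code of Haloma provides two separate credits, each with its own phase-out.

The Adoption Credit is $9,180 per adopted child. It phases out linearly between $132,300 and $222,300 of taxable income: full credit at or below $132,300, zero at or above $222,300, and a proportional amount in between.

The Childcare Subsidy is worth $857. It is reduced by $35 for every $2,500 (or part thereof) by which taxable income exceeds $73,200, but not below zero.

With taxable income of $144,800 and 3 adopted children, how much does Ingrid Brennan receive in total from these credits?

Adoption Credit: base = 3 × $9,180 = $27,540. $144,800 is $12,500 into a $90,000 phase-out range, leaving 77,500/90,000 of the credit: $27,540 × 77,500/90,000 = $23,715.
Childcare Subsidy: income exceeds $73,200 by $71,600 → 29 increments × $35 = $1,015 ≥ base, so the credit is $0.
Total: $23,715 + $0 = $23,715.

$23,715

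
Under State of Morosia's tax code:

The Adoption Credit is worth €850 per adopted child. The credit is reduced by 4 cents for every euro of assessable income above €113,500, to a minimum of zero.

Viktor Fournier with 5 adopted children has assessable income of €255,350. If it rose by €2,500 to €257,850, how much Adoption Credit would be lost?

€0

At €255,350 — base = 5 × €850 = €4,250. 4% of the €141,850 excess over €113,500 is €5,674 ≥ base, so the credit is €0.
At €257,850 — base = 5 × €850 = €4,250. 4% of the €144,350 excess over €113,500 is €5,774 ≥ base, so the credit is €0.
Lost: €0 − €0 = €0.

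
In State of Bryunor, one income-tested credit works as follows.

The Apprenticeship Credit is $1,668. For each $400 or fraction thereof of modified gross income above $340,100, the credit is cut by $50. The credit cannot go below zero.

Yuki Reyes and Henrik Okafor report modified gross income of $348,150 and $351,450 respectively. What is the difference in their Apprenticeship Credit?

$400

Yuki ($348,150): Apprenticeship Credit: income exceeds $340,100 by $8,050, which is 21 full-or-partial $400 increments; reduction = 21 × $50 = $1,050, leaving $618.
Henrik ($351,450): Apprenticeship Credit: income exceeds $340,100 by $11,350, which is 29 full-or-partial $400 increments; reduction = 29 × $50 = $1,450, leaving $218.
Difference: |$618 − $218| = $400.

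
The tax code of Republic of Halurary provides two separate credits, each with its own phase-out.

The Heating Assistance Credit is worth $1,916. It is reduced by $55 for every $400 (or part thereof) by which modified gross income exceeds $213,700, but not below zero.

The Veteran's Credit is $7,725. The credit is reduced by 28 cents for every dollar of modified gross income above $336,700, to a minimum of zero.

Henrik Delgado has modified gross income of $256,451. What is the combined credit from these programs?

$7,725

Heating Assistance Credit: income exceeds $213,700 by $42,751 → 107 increments × $55 = $5,885 ≥ base, so the credit is $0.
Veteran's Credit: $256,451 is at or below the $336,700 threshold, so the full $7,725 applies.
Total: $0 + $7,725 = $7,725.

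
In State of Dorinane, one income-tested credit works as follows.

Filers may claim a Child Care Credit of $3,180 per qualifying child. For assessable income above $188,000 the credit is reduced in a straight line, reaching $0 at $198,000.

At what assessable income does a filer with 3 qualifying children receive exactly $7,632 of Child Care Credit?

Full credit = 3 × $3,180 = $9,540.
$7,632 is 7,632/9,540 of the full $9,540, so 1,908/9,540 of the $10,000 range has been used: income = $188,000 + $10,000 × 1,908/9,540 = $190,000.

$190,000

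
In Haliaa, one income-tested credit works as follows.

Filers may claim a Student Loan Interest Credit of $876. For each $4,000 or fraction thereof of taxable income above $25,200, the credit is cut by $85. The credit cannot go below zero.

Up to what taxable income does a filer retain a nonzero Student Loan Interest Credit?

After 10 increments the reduction is 10 × $85 = $850, leaving $26; one more increment wipes it out. Increment 10 ends at excess 10 × $4,000 = $40,000, so the highest qualifying income is $25,200 + $40,000 = $65,200.

$65,200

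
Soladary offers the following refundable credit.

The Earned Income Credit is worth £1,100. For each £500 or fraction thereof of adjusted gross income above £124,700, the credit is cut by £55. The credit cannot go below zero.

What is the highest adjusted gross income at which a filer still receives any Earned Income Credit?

After 19 increments the reduction is 19 × £55 = £1,045, leaving £55; one more increment wipes it out. Increment 19 ends at excess 19 × £500 = £9,500, so the highest qualifying income is £124,700 + £9,500 = £134,200.

£134,200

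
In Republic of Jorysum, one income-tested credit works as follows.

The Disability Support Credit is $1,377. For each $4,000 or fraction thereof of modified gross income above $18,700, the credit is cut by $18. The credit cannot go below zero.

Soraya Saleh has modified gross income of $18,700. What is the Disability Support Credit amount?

Disability Support Credit: $18,700 is at or below the $18,700 threshold, so the full $1,377 applies.

$1,377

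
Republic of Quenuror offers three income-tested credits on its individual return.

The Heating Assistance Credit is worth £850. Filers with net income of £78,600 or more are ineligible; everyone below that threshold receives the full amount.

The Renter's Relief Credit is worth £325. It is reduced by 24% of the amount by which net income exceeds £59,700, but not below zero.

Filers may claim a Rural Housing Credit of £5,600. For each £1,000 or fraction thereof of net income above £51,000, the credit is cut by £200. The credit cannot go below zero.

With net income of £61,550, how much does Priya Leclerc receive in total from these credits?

£4,250

Heating Assistance Credit: £61,550 is below the £78,600 cutoff, so the full £850 applies.
Renter's Relief Credit: 24% of the £1,850 excess over £59,700 is £444 ≥ base, so the credit is £0.
Rural Housing Credit: income exceeds £51,000 by £10,550, which is 11 full-or-partial £1,000 increments; reduction = 11 × £200 = £2,200, leaving £3,400.
Total: £850 + £0 + £3,400 = £4,250.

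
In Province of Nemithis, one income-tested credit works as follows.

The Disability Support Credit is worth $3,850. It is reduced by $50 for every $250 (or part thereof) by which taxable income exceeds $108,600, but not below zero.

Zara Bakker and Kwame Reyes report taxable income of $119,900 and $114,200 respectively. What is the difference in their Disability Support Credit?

Zara ($119,900): Disability Support Credit: income exceeds $108,600 by $11,300, which is 46 full-or-partial $250 increments; reduction = 46 × $50 = $2,300, leaving $1,550.
Kwame ($114,200): Disability Support Credit: income exceeds $108,600 by $5,600, which is 23 full-or-partial $250 increments; reduction = 23 × $50 = $1,150, leaving $2,700.
Difference: |$1,550 − $2,700| = $1,150.

$1,150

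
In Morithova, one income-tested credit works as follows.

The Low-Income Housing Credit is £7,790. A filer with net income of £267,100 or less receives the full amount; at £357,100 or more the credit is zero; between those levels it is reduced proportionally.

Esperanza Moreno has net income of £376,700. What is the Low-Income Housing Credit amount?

Low-Income Housing Credit: £376,700 is at or above £357,100, so the credit is £0.

£0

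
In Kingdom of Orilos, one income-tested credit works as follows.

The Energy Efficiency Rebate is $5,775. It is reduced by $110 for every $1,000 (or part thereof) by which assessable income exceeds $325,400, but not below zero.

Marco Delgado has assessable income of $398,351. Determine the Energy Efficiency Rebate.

Energy Efficiency Rebate: income exceeds $325,400 by $72,951 → 73 increments × $110 = $8,030 ≥ base, so the credit is $0.

$0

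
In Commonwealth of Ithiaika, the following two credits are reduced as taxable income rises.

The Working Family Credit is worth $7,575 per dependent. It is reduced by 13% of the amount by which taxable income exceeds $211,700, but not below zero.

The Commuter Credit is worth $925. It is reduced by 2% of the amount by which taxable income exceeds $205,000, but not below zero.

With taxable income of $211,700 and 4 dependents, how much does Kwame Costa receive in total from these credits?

$31,091

Working Family Credit: base = 4 × $7,575 = $30,300. $211,700 is at or below the $211,700 threshold, so the full $30,300 applies.
Commuter Credit: 2% of the $6,700 excess over $205,000 is $134; credit = $925 − $134 = $791.
Total: $30,300 + $791 = $31,091.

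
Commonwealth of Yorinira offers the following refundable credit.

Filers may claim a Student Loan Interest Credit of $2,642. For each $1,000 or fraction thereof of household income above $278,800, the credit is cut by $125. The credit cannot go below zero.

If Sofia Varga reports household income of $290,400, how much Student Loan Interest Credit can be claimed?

Student Loan Interest Credit: income exceeds $278,800 by $11,600, which is 12 full-or-partial $1,000 increments; reduction = 12 × $125 = $1,500, leaving $1,142.

$1,142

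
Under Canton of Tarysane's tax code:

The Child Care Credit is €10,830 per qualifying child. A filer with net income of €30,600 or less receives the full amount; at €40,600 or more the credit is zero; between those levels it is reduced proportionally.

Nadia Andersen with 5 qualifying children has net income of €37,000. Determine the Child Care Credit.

€19,494

Child Care Credit: base = 5 × €10,830 = €54,150. €37,000 is €6,400 into a €10,000 phase-out range, leaving 3,600/10,000 of the credit: €54,150 × 3,600/10,000 = €19,494.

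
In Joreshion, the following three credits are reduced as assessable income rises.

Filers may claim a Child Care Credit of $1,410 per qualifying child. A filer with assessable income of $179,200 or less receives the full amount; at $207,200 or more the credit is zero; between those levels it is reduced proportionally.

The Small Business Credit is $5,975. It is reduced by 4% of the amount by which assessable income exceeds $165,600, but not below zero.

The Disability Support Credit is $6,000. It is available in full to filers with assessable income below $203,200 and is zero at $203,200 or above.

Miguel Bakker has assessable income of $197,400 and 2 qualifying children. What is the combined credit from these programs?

Child Care Credit: base = 2 × $1,410 = $2,820. $197,400 is $18,200 into a $28,000 phase-out range, leaving 9,800/28,000 of the credit: $2,820 × 9,800/28,000 = $987.
Small Business Credit: 4% of the $31,800 excess over $165,600 is $1,272; credit = $5,975 − $1,272 = $4,703.
Disability Support Credit: $197,400 is below the $203,200 cutoff, so the full $6,000 applies.
Total: $987 + $4,703 + $6,000 = $11,690.

$11,690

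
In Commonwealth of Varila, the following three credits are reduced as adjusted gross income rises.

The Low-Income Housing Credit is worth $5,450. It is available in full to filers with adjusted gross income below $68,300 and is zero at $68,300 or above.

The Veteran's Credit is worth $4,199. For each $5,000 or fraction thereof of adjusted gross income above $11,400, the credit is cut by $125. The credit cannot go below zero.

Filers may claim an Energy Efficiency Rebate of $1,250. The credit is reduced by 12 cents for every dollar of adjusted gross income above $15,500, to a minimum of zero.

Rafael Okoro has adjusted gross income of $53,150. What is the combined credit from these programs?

Low-Income Housing Credit: $53,150 is below the $68,300 cutoff, so the full $5,450 applies.
Veteran's Credit: income exceeds $11,400 by $41,750, which is 9 full-or-partial $5,000 increments; reduction = 9 × $125 = $1,125, leaving $3,074.
Energy Efficiency Rebate: 12% of the $37,650 excess over $15,500 is $4,518 ≥ base, so the credit is $0.
Total: $5,450 + $3,074 + $0 = $8,524.

$8,524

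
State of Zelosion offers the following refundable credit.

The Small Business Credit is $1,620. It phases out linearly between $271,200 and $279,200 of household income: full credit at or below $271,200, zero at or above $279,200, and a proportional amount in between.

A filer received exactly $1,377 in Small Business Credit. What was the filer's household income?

$272,400

$1,377 is 1,377/1,620 of the full $1,620, so 243/1,620 of the $8,000 range has been used: income = $271,200 + $8,000 × 243/1,620 = $272,400.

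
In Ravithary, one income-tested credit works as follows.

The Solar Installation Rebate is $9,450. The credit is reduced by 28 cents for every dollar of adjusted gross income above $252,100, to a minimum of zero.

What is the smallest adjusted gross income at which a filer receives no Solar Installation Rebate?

$285,850

The credit falls by 28% of each dollar above $252,100, so it reaches zero when the excess is $9,450 / 28% = $33,750: income = $252,100 + $33,750 = $285,850.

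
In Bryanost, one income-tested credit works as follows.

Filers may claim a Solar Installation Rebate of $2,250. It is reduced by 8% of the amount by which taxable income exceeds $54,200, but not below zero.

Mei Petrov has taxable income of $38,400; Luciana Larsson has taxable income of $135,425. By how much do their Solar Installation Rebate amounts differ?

Mei ($38,400): Solar Installation Rebate: $38,400 is at or below the $54,200 threshold, so the full $2,250 applies.
Luciana ($135,425): Solar Installation Rebate: 8% of the $81,225 excess over $54,200 is $6,498 ≥ base, so the credit is $0.
Difference: |$2,250 − $0| = $2,250.

$2,250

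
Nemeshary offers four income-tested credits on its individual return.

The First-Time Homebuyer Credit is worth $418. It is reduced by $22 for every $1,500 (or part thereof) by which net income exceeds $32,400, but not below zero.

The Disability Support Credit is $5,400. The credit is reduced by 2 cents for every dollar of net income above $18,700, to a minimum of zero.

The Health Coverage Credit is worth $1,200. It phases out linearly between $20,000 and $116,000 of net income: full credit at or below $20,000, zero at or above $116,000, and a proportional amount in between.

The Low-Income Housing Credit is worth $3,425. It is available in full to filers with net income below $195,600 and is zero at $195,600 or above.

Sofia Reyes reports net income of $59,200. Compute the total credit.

$8,747

First-Time Homebuyer Credit: income exceeds $32,400 by $26,800, which is 18 full-or-partial $1,500 increments; reduction = 18 × $22 = $396, leaving $22.
Disability Support Credit: 2% of the $40,500 excess over $18,700 is $810; credit = $5,400 − $810 = $4,590.
Health Coverage Credit: $59,200 is $39,200 into a $96,000 phase-out range, leaving 56,800/96,000 of the credit: $1,200 × 56,800/96,000 = $710.
Low-Income Housing Credit: $59,200 is below the $195,600 cutoff, so the full $3,425 applies.
Total: $22 + $4,590 + $710 + $3,425 = $8,747.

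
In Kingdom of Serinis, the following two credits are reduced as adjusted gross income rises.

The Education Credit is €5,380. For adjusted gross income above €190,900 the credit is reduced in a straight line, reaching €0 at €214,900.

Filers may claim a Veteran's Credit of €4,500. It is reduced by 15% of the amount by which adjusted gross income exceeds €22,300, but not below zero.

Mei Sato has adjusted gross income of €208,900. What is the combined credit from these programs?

€1,345

Education Credit: €208,900 is €18,000 into a €24,000 phase-out range, leaving 6,000/24,000 of the credit: €5,380 × 6,000/24,000 = €1,345.
Veteran's Credit: 15% of the €186,600 excess over €22,300 is €27,990 ≥ base, so the credit is €0.
Total: €1,345 + €0 = €1,345.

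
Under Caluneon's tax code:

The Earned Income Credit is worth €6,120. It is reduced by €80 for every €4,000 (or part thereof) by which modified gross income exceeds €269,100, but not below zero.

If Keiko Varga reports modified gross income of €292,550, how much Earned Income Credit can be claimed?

Earned Income Credit: income exceeds €269,100 by €23,450, which is 6 full-or-partial €4,000 increments; reduction = 6 × €80 = €480, leaving €5,640.

€5,640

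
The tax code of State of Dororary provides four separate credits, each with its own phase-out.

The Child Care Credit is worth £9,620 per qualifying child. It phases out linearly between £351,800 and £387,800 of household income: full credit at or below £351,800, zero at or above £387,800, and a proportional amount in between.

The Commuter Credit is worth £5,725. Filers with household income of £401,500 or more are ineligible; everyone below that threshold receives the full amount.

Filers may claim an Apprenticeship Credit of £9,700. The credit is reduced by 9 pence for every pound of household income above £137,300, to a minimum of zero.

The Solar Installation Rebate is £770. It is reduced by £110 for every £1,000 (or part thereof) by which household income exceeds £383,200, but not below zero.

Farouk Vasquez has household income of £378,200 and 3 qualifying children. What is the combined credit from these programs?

Child Care Credit: base = 3 × £9,620 = £28,860. £378,200 is £26,400 into a £36,000 phase-out range, leaving 9,600/36,000 of the credit: £28,860 × 9,600/36,000 = £7,696.
Commuter Credit: £378,200 is below the £401,500 cutoff, so the full £5,725 applies.
Apprenticeship Credit: 9% of the £240,900 excess over £137,300 is £21,681 ≥ base, so the credit is £0.
Solar Installation Rebate: £378,200 is at or below the £383,200 threshold, so the full £770 applies.
Total: £7,696 + £5,725 + £0 + £770 = £14,191.

£14,191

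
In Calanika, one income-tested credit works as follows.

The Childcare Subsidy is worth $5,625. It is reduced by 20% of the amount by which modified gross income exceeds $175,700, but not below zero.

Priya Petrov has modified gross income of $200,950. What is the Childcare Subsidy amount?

Childcare Subsidy: 20% of the $25,250 excess over $175,700 is $5,050; credit = $5,625 − $5,050 = $575.

$575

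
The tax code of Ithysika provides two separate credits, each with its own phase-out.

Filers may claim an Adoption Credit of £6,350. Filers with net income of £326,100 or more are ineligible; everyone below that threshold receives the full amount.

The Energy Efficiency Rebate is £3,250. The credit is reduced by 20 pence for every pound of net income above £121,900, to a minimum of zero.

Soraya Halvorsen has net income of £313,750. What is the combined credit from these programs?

Adoption Credit: £313,750 is below the £326,100 cutoff, so the full £6,350 applies.
Energy Efficiency Rebate: 20% of the £191,850 excess over £121,900 is £38,370 ≥ base, so the credit is £0.
Total: £6,350 + £0 = £6,350.

£6,350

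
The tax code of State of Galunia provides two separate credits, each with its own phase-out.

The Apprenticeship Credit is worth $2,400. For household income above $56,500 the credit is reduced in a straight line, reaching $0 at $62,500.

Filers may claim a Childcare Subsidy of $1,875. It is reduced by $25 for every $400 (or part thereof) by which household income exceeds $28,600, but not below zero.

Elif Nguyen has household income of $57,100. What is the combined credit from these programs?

$2,235

Apprenticeship Credit: $57,100 is $600 into a $6,000 phase-out range, leaving 5,400/6,000 of the credit: $2,400 × 5,400/6,000 = $2,160.
Childcare Subsidy: income exceeds $28,600 by $28,500, which is 72 full-or-partial $400 increments; reduction = 72 × $25 = $1,800, leaving $75.
Total: $2,160 + $75 = $2,235.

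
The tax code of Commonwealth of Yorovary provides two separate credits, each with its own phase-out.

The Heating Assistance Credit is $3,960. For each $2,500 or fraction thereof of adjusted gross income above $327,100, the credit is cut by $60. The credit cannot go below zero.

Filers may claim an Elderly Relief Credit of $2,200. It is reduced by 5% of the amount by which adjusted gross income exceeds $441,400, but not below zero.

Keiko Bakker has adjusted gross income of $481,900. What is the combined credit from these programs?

Heating Assistance Credit: income exceeds $327,100 by $154,800, which is 62 full-or-partial $2,500 increments; reduction = 62 × $60 = $3,720, leaving $240.
Elderly Relief Credit: 5% of the $40,500 excess over $441,400 is $2,025; credit = $2,200 − $2,025 = $175.
Total: $240 + $175 = $415.

$415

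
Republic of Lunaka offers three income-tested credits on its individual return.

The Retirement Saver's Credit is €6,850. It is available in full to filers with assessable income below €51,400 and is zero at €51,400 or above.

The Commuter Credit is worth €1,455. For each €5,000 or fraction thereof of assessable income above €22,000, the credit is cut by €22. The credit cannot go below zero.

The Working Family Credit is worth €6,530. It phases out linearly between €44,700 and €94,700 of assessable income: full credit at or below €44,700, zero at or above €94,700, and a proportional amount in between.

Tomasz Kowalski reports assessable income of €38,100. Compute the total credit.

€14,747

Retirement Saver's Credit: €38,100 is below the €51,400 cutoff, so the full €6,850 applies.
Commuter Credit: income exceeds €22,000 by €16,100, which is 4 full-or-partial €5,000 increments; reduction = 4 × €22 = €88, leaving €1,367.
Working Family Credit: €38,100 is at or below the €44,700 threshold, so the full €6,530 applies.
Total: €6,850 + €1,367 + €6,530 = €14,747.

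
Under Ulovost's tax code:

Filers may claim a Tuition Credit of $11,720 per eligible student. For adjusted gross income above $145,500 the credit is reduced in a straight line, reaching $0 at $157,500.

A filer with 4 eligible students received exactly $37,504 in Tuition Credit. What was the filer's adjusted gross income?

Full credit = 4 × $11,720 = $46,880.
$37,504 is 37,504/46,880 of the full $46,880, so 9,376/46,880 of the $12,000 range has been used: income = $145,500 + $12,000 × 9,376/46,880 = $147,900.

$147,900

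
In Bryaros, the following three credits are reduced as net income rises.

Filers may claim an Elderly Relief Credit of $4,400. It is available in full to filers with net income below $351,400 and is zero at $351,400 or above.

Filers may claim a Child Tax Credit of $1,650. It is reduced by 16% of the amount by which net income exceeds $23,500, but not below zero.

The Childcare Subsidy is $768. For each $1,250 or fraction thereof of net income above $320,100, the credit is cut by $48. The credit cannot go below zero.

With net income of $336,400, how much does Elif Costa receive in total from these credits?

Elderly Relief Credit: $336,400 is below the $351,400 cutoff, so the full $4,400 applies.
Child Tax Credit: 16% of the $312,900 excess over $23,500 is $50,064 ≥ base, so the credit is $0.
Childcare Subsidy: income exceeds $320,100 by $16,300, which is 14 full-or-partial $1,250 increments; reduction = 14 × $48 = $672, leaving $96.
Total: $4,400 + $0 + $96 = $4,496.

$4,496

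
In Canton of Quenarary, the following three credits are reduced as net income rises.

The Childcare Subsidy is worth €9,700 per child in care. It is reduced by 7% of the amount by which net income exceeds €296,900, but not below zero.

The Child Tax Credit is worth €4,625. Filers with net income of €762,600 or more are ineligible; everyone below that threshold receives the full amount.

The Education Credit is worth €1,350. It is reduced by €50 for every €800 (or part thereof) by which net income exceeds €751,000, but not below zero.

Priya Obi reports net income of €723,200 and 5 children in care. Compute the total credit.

Childcare Subsidy: base = 5 × €9,700 = €48,500. 7% of the €426,300 excess over €296,900 is €29,841; credit = €48,500 − €29,841 = €18,659.
Child Tax Credit: €723,200 is below the €762,600 cutoff, so the full €4,625 applies.
Education Credit: €723,200 is at or below the €751,000 threshold, so the full €1,350 applies.
Total: €18,659 + €4,625 + €1,350 = €24,634.

€24,634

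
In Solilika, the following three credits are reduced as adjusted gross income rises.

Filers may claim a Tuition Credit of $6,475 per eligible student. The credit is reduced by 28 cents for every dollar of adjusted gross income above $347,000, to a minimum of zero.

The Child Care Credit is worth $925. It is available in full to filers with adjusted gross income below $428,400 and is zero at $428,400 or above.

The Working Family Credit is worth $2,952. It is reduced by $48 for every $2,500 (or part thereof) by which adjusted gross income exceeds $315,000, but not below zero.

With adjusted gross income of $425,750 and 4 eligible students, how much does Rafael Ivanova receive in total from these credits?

Tuition Credit: base = 4 × $6,475 = $25,900. 28% of the $78,750 excess over $347,000 is $22,050; credit = $25,900 − $22,050 = $3,850.
Child Care Credit: $425,750 is below the $428,400 cutoff, so the full $925 applies.
Working Family Credit: income exceeds $315,000 by $110,750, which is 45 full-or-partial $2,500 increments; reduction = 45 × $48 = $2,160, leaving $792.
Total: $3,850 + $925 + $792 = $5,567.

$5,567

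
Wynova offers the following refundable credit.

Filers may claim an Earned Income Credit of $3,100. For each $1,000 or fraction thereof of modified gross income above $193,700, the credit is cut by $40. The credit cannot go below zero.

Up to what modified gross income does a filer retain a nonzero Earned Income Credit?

$270,700

After 77 increments the reduction is 77 × $40 = $3,080, leaving $20; one more increment wipes it out. Increment 77 ends at excess 77 × $1,000 = $77,000, so the highest qualifying income is $193,700 + $77,000 = $270,700.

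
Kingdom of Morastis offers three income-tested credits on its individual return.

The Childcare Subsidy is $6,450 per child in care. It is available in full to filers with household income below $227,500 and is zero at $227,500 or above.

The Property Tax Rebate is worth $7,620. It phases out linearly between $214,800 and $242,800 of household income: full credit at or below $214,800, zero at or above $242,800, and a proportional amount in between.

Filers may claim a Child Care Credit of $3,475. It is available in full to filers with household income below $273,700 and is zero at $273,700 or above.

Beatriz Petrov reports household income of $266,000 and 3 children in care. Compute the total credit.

Childcare Subsidy: base = 3 × $6,450 = $19,350. $266,000 meets or exceeds the $227,500 cutoff, so the credit is $0.
Property Tax Rebate: $266,000 is at or above $242,800, so the credit is $0.
Child Care Credit: $266,000 is below the $273,700 cutoff, so the full $3,475 applies.
Total: $0 + $0 + $3,475 = $3,475.

$3,475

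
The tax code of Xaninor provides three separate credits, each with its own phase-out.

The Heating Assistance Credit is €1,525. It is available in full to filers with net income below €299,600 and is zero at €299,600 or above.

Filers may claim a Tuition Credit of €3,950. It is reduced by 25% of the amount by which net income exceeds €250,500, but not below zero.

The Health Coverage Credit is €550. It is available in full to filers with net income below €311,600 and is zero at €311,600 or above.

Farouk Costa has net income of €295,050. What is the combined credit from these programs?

€2,075

Heating Assistance Credit: €295,050 is below the €299,600 cutoff, so the full €1,525 applies.
Tuition Credit: 25% of the €44,550 excess over €250,500 is €11,137.50 ≥ base, so the credit is €0.
Health Coverage Credit: €295,050 is below the €311,600 cutoff, so the full €550 applies.
Total: €1,525 + €0 + €550 = €2,075.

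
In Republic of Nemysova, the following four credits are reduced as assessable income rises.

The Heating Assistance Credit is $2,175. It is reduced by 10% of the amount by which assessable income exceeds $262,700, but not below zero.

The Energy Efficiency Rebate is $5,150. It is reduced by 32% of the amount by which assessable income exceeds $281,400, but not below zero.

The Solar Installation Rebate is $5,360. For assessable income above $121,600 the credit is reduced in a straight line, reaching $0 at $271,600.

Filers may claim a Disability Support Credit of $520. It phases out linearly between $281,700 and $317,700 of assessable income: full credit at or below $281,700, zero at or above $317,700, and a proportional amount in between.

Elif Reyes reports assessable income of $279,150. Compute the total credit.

$6,200

Heating Assistance Credit: 10% of the $16,450 excess over $262,700 is $1,645; credit = $2,175 − $1,645 = $530.
Energy Efficiency Rebate: $279,150 is at or below the $281,400 threshold, so the full $5,150 applies.
Solar Installation Rebate: $279,150 is at or above $271,600, so the credit is $0.
Disability Support Credit: $279,150 is at or below the $281,700 threshold, so the full $520 applies.
Total: $530 + $5,150 + $0 + $520 = $6,200.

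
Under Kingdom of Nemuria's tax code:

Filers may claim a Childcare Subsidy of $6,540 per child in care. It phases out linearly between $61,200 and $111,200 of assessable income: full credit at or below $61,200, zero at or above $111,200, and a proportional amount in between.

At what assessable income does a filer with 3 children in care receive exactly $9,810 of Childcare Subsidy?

Full credit = 3 × $6,540 = $19,620.
$9,810 is 9,810/19,620 of the full $19,620, so 9,810/19,620 of the $50,000 range has been used: income = $61,200 + $50,000 × 9,810/19,620 = $86,200.

$86,200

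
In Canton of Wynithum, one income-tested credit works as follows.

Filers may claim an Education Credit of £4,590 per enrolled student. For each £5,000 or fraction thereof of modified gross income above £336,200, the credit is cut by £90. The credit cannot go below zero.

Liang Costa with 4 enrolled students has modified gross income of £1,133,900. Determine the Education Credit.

£3,960

Education Credit: base = 4 × £4,590 = £18,360. income exceeds £336,200 by £797,700, which is 160 full-or-partial £5,000 increments; reduction = 160 × £90 = £14,400, leaving £3,960.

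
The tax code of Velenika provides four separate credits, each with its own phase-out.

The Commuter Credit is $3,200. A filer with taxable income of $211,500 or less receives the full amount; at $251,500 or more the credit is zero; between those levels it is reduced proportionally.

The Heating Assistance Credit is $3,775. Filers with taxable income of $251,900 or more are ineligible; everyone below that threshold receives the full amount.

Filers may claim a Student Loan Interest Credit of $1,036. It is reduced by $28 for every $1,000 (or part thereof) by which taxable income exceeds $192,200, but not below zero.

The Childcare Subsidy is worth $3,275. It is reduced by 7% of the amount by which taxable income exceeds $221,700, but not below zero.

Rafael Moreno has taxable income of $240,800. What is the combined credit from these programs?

$6,569

Commuter Credit: $240,800 is $29,300 into a $40,000 phase-out range, leaving 10,700/40,000 of the credit: $3,200 × 10,700/40,000 = $856.
Heating Assistance Credit: $240,800 is below the $251,900 cutoff, so the full $3,775 applies.
Student Loan Interest Credit: income exceeds $192,200 by $48,600 → 49 increments × $28 = $1,372 ≥ base, so the credit is $0.
Childcare Subsidy: 7% of the $19,100 excess over $221,700 is $1,337; credit = $3,275 − $1,337 = $1,938.
Total: $856 + $3,775 + $0 + $1,938 = $6,569.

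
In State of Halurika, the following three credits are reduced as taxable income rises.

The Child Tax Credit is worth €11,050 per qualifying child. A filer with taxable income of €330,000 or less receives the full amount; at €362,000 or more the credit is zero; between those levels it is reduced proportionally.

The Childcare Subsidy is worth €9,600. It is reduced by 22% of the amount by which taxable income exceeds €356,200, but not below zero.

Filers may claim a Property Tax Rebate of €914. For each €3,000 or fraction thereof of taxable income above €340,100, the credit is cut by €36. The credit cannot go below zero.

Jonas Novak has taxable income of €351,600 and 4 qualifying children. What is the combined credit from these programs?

Child Tax Credit: base = 4 × €11,050 = €44,200. €351,600 is €21,600 into a €32,000 phase-out range, leaving 10,400/32,000 of the credit: €44,200 × 10,400/32,000 = €14,365.
Childcare Subsidy: €351,600 is at or below the €356,200 threshold, so the full €9,600 applies.
Property Tax Rebate: income exceeds €340,100 by €11,500, which is 4 full-or-partial €3,000 increments; reduction = 4 × €36 = €144, leaving €770.
Total: €14,365 + €9,600 + €770 = €24,735.

€24,735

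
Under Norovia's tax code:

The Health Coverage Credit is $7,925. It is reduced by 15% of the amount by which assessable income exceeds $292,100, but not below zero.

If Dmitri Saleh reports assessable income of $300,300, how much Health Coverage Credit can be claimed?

$6,695

Health Coverage Credit: 15% of the $8,200 excess over $292,100 is $1,230; credit = $7,925 − $1,230 = $6,695.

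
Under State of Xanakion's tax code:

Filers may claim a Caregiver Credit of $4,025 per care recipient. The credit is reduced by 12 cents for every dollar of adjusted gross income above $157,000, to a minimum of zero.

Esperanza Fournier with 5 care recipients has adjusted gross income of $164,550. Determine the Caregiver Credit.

$19,219

Caregiver Credit: base = 5 × $4,025 = $20,125. 12% of the $7,550 excess over $157,000 is $906; credit = $20,125 − $906 = $19,219.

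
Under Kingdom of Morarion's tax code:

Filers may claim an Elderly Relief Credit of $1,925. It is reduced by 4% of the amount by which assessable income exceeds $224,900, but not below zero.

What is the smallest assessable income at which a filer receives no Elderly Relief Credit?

The credit falls by 4% of each dollar above $224,900, so it reaches zero when the excess is $1,925 / 4% = $48,125: income = $224,900 + $48,125 = $273,025.

$273,025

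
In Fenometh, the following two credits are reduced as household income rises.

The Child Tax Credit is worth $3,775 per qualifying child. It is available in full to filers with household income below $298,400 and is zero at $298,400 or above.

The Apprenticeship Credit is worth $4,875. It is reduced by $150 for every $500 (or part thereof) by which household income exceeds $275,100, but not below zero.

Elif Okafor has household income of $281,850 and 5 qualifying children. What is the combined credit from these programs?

$21,650

Child Tax Credit: base = 5 × $3,775 = $18,875. $281,850 is below the $298,400 cutoff, so the full $18,875 applies.
Apprenticeship Credit: income exceeds $275,100 by $6,750, which is 14 full-or-partial $500 increments; reduction = 14 × $150 = $2,100, leaving $2,775.
Total: $18,875 + $2,775 = $21,650.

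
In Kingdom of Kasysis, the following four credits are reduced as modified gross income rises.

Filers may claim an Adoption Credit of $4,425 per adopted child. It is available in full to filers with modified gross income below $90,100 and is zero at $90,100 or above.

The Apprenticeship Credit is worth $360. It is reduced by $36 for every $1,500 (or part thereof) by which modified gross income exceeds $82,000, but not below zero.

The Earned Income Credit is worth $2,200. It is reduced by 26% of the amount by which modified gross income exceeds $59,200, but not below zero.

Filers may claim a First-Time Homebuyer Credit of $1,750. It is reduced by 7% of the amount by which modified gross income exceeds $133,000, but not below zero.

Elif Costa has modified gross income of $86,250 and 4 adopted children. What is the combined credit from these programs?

$19,702

Adoption Credit: base = 4 × $4,425 = $17,700. $86,250 is below the $90,100 cutoff, so the full $17,700 applies.
Apprenticeship Credit: income exceeds $82,000 by $4,250, which is 3 full-or-partial $1,500 increments; reduction = 3 × $36 = $108, leaving $252.
Earned Income Credit: 26% of the $27,050 excess over $59,200 is $7,033 ≥ base, so the credit is $0.
First-Time Homebuyer Credit: $86,250 is at or below the $133,000 threshold, so the full $1,750 applies.
Total: $17,700 + $252 + $0 + $1,750 = $19,702.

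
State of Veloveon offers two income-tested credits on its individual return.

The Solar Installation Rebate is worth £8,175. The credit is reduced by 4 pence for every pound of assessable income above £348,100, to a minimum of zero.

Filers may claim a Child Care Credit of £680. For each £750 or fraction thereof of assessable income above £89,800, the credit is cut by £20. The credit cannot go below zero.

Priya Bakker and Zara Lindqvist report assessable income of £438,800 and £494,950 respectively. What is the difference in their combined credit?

Priya (£438,800): Solar Installation Rebate: 4% of the £90,700 excess over £348,100 is £3,628; credit = £8,175 − £3,628 = £4,547. Child Care Credit: income exceeds £89,800 by £349,000 → 466 increments × £20 = £9,320 ≥ base, so the credit is £0. total £4,547 + £0 = £4,547
Zara (£494,950): Solar Installation Rebate: 4% of the £146,850 excess over £348,100 is £5,874; credit = £8,175 − £5,874 = £2,301. Child Care Credit: income exceeds £89,800 by £405,150 → 541 increments × £20 = £10,820 ≥ base, so the credit is £0. total £2,301 + £0 = £2,301
Difference: |£4,547 − £2,301| = £2,246.

£2,246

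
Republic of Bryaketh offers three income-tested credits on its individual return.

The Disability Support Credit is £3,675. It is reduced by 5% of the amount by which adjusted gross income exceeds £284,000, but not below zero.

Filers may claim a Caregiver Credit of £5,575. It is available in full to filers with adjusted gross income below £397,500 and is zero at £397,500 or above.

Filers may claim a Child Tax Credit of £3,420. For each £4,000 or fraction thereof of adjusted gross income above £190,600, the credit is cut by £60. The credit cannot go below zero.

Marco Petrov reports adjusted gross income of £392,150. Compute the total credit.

£5,935

Disability Support Credit: 5% of the £108,150 excess over £284,000 is £5,407.50 ≥ base, so the credit is £0.
Caregiver Credit: £392,150 is below the £397,500 cutoff, so the full £5,575 applies.
Child Tax Credit: income exceeds £190,600 by £201,550, which is 51 full-or-partial £4,000 increments; reduction = 51 × £60 = £3,060, leaving £360.
Total: £0 + £5,575 + £360 = £5,935.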